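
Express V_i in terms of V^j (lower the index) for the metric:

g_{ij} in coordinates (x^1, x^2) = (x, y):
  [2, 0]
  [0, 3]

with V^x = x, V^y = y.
V_i = g_{ij} V^j:
V_x = (2)(x) + (0)(y) = 2*x
V_y = (0)(x) + (3)(y) = 3*y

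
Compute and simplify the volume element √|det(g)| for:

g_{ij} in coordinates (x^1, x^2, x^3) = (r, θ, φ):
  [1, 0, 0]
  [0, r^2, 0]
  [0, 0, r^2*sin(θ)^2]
det(g) = r^4*sin(θ)^2
√|det(g)| = r^2*sin(θ) (taking 0 < θ < π so that |sin(θ)| = sin(θ))
Volume element: dV = r^2*sin(θ) dr dθ dφ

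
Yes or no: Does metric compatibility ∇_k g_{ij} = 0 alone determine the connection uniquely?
One also needs vanishing torsion; metric compatibility plus torsion-freeness singles out the Levi-Civita connection.
No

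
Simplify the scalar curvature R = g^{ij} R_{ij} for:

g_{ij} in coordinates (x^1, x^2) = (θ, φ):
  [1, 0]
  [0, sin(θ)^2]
Non-zero Christoffel symbols (Γ^k_{ij} = Γ^k_{ji}):
Γ^θ_{φ φ} = -sin(2*θ)/2
Γ^φ_{θ φ} = 1/tan(θ)
Ricci tensor (R_{ij} = R^k_{ikj}): R_{θθ} = 1, R_{θφ} = 0, R_{φφ} = sin(θ)^2
Inverse metric: g^{θθ} = 1, g^{φφ} = 1/sin(θ)^2
R = g^{ij} R_{ij} = (1)(1) + (1/sin(θ)^2)(sin(θ)^2) = 2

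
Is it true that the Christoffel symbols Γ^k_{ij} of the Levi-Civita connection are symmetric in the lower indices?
The Levi-Civita connection is torsion-free, which is exactly Γ^k_{ij} = Γ^k_{ji}.
Yes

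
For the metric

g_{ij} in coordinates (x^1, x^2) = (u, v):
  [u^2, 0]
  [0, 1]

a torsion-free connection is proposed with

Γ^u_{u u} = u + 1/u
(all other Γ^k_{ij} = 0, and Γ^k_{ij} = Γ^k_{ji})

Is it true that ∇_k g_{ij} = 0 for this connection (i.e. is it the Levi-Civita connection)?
Using ∇_k g_{ij} = ∂_k g_{ij} - Γ^m_{ki} g_{mj} - Γ^m_{kj} g_{im}:
∇_u g_{uu} = (2*u) - (u^3 + u) - (u^3 + u) = -2*u^3 ≠ 0
So the connection is not metric compatible (it is not the Levi-Civita connection).
No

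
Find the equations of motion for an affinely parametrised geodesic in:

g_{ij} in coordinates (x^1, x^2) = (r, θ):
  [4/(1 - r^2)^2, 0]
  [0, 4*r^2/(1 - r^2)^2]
Geodesic equation: d^2x^k/dλ^2 + Γ^k_{ij} (dx^i/dλ)(dx^j/dλ) = 0.
Non-zero Christoffel symbols:
Γ^r_{r r} = 2*r/(1 - r^2)
Γ^r_{θ θ} = (r^3 + r)/(r^2 - 1)
Γ^θ_{r θ} = (-r^2 - 1)/(r^3 - r)
Substituting (the symmetric pair Γ^k_{ij}, Γ^k_{ji} combines into a factor 2):
d^2r/dλ^2 + (2*r/(1 - r^2)) (dr/dλ)^2 + ((r^3 + r)/(r^2 - 1)) (dθ/dλ)^2 = 0
d^2θ/dλ^2 + ((-2*r^2 - 2)/(r^3 - r)) (dr/dλ)(dθ/dλ) = 0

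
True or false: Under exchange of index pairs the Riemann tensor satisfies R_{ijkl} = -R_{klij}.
The pair-exchange symmetry has a plus sign: R_{ijkl} = +R_{klij}.
False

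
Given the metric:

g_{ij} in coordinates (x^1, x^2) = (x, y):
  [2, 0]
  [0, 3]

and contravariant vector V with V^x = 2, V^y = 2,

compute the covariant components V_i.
V_i = g_{ij} V^j:
V_x = (2)(2) + (0)(2) = 4
V_y = (0)(2) + (3)(2) = 6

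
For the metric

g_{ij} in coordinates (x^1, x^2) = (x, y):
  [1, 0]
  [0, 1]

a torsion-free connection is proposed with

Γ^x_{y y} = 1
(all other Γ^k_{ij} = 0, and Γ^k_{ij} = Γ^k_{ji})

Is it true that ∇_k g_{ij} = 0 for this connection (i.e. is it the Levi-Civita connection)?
Using ∇_k g_{ij} = ∂_k g_{ij} - Γ^m_{ki} g_{mj} - Γ^m_{kj} g_{im}:
∇_y g_{xy} = (0) - (0) - (1) = -1 ≠ 0
So the connection is not metric compatible (it is not the Levi-Civita connection).
No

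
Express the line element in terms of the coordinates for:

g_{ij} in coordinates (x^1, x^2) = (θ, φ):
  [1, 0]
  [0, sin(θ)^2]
ds^2 = g_{ij} dx^i dx^j; only the non-zero components contribute.
ds^2 = dθ^2 + sin(θ)^2 dφ^2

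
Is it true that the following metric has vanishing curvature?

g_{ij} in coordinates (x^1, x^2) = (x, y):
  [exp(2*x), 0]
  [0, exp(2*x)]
Non-zero Christoffel symbols:
Γ^x_{x x} = 1
Γ^x_{y y} = -1
Γ^y_{x y} = 1
Ricci tensor: R_{xx} = 0, R_{xy} = 0, R_{yy} = 0
All R_{ij} vanish; in 2 dimensions the Riemann tensor is fully determined by the Ricci tensor, so R^i_{jkl} = 0: the metric is flat (curvilinear coordinates on flat space).
Yes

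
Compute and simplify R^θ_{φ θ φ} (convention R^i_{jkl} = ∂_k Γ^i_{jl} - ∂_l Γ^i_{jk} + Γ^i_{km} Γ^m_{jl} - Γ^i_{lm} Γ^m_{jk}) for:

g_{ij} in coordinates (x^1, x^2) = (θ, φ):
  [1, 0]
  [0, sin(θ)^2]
Non-zero Christoffel symbols (Γ^k_{ij} = Γ^k_{ji}):
Γ^θ_{φ φ} = -sin(2*θ)/2
Γ^φ_{θ φ} = 1/tan(θ)
R^θ_{φ θ φ} = ∂_θ Γ^θ_{φ φ} - ∂_φ Γ^θ_{φ θ} + Γ^θ_{θ m} Γ^m_{φ φ} - Γ^θ_{φ m} Γ^m_{φ θ}
  = (-cos(2*θ)) - (0) + (0) - (-cos(θ)^2) = sin(θ)^2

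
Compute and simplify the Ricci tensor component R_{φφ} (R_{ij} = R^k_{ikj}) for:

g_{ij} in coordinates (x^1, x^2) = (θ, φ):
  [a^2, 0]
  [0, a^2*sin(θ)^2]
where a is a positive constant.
Non-zero Christoffel symbols (Γ^k_{ij} = Γ^k_{ji}):
Γ^θ_{φ φ} = -sin(2*θ)/2
Γ^φ_{θ φ} = 1/tan(θ)
R^θ_{φ θ φ} = ∂_θ Γ^θ_{φ φ} - ∂_φ Γ^θ_{φ θ} + Γ^θ_{θ m} Γ^m_{φ φ} - Γ^θ_{φ m} Γ^m_{φ θ}
  = (-cos(2*θ)) - (0) + (0) - (-cos(θ)^2) = sin(θ)^2
R^φ_{φ φ φ} = 0 (a repeated index in an antisymmetric pair)
R_{φφ} = R^θ_{φ θ φ} + R^φ_{φ φ φ} = (sin(θ)^2) + (0) = sin(θ)^2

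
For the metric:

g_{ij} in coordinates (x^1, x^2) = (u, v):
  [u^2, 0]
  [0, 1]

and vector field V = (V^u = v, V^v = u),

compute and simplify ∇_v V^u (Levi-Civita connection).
Non-zero Christoffel symbols:
Γ^u_{u u} = 1/u
∇_v V^u = ∂_v V^u + Γ^u_{v j} V^j
  = (1) + (0)(v) + (0)(u)
  = 1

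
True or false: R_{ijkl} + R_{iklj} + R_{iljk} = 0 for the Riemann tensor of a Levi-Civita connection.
This is the first (algebraic) Bianchi identity.
True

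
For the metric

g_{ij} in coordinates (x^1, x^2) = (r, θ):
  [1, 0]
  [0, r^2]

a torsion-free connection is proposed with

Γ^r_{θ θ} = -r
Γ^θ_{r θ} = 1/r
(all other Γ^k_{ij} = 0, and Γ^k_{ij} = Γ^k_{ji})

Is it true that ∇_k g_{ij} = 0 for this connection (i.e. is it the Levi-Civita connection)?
Using ∇_k g_{ij} = ∂_k g_{ij} - Γ^m_{ki} g_{mj} - Γ^m_{kj} g_{im}:
e.g. ∇_r g_{θθ} = (2*r) - (r) - (r) = 0
Every component ∇_k g_{ij} vanishes: the connection is metric compatible.
Yes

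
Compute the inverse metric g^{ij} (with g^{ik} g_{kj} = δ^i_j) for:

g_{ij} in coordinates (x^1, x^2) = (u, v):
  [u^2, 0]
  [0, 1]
The metric is diagonal, so g^{ij} is diagonal with entries 1/g_{ii}: diag(1/(u^2), 1).
g^{ij}:
  [1/u^2, 0]
  [0, 1]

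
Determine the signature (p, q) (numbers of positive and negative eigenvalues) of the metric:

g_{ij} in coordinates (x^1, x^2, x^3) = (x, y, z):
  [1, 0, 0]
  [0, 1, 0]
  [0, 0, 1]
The metric is diagonal, so its eigenvalues are the diagonal entries: 1, 1, 1 (at a generic point, where coordinate-dependent entries are positive).
3 positive, 0 negative.
(3, 0) - Riemannian (positive definite)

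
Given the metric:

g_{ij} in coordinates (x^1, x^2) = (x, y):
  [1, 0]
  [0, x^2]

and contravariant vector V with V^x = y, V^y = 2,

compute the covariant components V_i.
V_i = g_{ij} V^j:
V_x = (1)(y) + (0)(2) = y
V_y = (0)(y) + (x^2)(2) = 2*x^2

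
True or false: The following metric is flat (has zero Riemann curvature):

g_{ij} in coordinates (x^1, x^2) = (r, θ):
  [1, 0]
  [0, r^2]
Non-zero Christoffel symbols:
Γ^r_{θ θ} = -r
Γ^θ_{r θ} = 1/r
Ricci tensor: R_{rr} = 0, R_{rθ} = 0, R_{θθ} = 0
All R_{ij} vanish; in 2 dimensions the Riemann tensor is fully determined by the Ricci tensor, so R^i_{jkl} = 0: the metric is flat (curvilinear coordinates on flat space).
True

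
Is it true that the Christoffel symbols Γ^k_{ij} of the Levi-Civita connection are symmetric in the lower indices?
The Levi-Civita connection is torsion-free, which is exactly Γ^k_{ij} = Γ^k_{ji}.
Yes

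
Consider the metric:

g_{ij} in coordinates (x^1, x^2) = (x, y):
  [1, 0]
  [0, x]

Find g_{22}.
With x^1 = x, x^2 = y, g_{22} = g_{yy} is the row-2, column-2 entry of the matrix.
g_{22} = x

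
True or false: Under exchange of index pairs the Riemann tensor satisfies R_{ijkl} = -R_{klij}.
The pair-exchange symmetry has a plus sign: R_{ijkl} = +R_{klij}.
False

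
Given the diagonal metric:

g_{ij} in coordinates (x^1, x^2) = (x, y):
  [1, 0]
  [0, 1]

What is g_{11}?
With x^1 = x, x^2 = y, g_{11} = g_{xx} is the row-1, column-1 entry of the matrix.
g_{11} = 1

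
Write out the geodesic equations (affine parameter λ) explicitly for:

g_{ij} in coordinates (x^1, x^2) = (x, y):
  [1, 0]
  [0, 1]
Geodesic equation: d^2x^k/dλ^2 + Γ^k_{ij} (dx^i/dλ)(dx^j/dλ) = 0.
All Christoffel symbols vanish, so the geodesics are straight lines:
d^2x/dλ^2 = 0
d^2y/dλ^2 = 0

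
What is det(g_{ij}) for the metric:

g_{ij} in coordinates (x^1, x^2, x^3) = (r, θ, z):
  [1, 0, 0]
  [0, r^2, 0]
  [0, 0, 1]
Diagonal metric: det(g) = g_{11}·g_{22}·g_{33}
= (1)·(r^2)·(1)
det(g) = r^2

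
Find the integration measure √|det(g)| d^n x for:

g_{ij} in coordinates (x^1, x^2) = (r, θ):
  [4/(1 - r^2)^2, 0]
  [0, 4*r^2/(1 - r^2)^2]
det(g) = 16*r^2/(1 - r^2)^4
√|det(g)| = 4*r/(r^2 - 1)^2
Volume element: dV = 4*r/(r^2 - 1)^2 dr dθ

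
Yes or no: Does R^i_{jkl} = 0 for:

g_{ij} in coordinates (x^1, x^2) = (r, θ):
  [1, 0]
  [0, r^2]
Non-zero Christoffel symbols:
Γ^r_{θ θ} = -r
Γ^θ_{r θ} = 1/r
Ricci tensor: R_{rr} = 0, R_{rθ} = 0, R_{θθ} = 0
All R_{ij} vanish; in 2 dimensions the Riemann tensor is fully determined by the Ricci tensor, so R^i_{jkl} = 0: the metric is flat (curvilinear coordinates on flat space).
Yes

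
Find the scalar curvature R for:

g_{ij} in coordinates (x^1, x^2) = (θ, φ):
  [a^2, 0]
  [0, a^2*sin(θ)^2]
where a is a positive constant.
Non-zero Christoffel symbols (Γ^k_{ij} = Γ^k_{ji}):
Γ^θ_{φ φ} = -sin(2*θ)/2
Γ^φ_{θ φ} = 1/tan(θ)
Ricci tensor (R_{ij} = R^k_{ikj}): R_{θθ} = 1, R_{θφ} = 0, R_{φφ} = sin(θ)^2
Inverse metric: g^{θθ} = 1/a^2, g^{φφ} = 1/(a^2*sin(θ)^2)
R = g^{ij} R_{ij} = (1/a^2)(1) + (1/(a^2*sin(θ)^2))(sin(θ)^2) = 2/a^2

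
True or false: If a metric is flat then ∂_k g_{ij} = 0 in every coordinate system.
Flatness means R^i_{jkl} = 0; the components can still vary, e.g. the flat plane in polar coordinates has g_{θθ} = r^2.
False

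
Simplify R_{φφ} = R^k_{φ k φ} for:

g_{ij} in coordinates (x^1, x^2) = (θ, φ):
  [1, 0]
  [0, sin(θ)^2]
Non-zero Christoffel symbols (Γ^k_{ij} = Γ^k_{ji}):
Γ^θ_{φ φ} = -sin(2*θ)/2
Γ^φ_{θ φ} = 1/tan(θ)
R^θ_{φ θ φ} = ∂_θ Γ^θ_{φ φ} - ∂_φ Γ^θ_{φ θ} + Γ^θ_{θ m} Γ^m_{φ φ} - Γ^θ_{φ m} Γ^m_{φ θ}
  = (-cos(2*θ)) - (0) + (0) - (-cos(θ)^2) = sin(θ)^2
R^φ_{φ φ φ} = 0 (a repeated index in an antisymmetric pair)
R_{φφ} = R^θ_{φ θ φ} + R^φ_{φ φ φ} = (sin(θ)^2) + (0) = sin(θ)^2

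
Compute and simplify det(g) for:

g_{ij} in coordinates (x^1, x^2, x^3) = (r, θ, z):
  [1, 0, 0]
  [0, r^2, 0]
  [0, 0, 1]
Diagonal metric: det(g) = g_{11}·g_{22}·g_{33}
= (1)·(r^2)·(1)
det(g) = r^2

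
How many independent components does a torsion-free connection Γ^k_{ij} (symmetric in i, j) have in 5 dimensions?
Γ^k_{ij} has n choices for the upper index and n(n+1)/2 independent symmetric lower index pairs.
Total = 5 × 5×6/2 = 5 × 15 = 75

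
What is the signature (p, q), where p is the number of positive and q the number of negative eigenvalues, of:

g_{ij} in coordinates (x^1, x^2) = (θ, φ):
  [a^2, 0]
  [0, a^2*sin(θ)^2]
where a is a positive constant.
The metric is diagonal, so its eigenvalues are the diagonal entries: a^2, a^2*sin(θ)^2 (at a generic point, where coordinate-dependent entries are positive).
2 positive, 0 negative.
(2, 0) - Riemannian (positive definite)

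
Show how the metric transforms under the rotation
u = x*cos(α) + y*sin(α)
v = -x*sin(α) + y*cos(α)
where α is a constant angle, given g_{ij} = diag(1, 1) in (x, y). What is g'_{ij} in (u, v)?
Invert the transformation: x = u*cos(α) - v*sin(α), y = u*sin(α) + v*cos(α)
g'_{ij} = (∂x^k/∂x'^i)(∂x^l/∂x'^j) g_{kl}; with g_{kl} = δ_{kl} this is Σ_k (∂x^k/∂x'^i)(∂x^k/∂x'^j).
Jacobian: ∂x/∂u = cos(α), ∂x/∂v = -sin(α), ∂y/∂u = sin(α), ∂y/∂v = cos(α)
g'_{uu} = (cos(α))(cos(α)) + (sin(α))(sin(α)) = 1
g'_{uv} = (cos(α))(-sin(α)) + (sin(α))(cos(α)) = 0
g'_{vv} = (-sin(α))(-sin(α)) + (cos(α))(cos(α)) = 1
g'_{ij} = diag(1, 1)
The Euclidean metric is invariant under rotations.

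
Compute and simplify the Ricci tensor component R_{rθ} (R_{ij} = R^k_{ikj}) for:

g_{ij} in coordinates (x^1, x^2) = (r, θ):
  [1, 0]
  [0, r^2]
Non-zero Christoffel symbols (Γ^k_{ij} = Γ^k_{ji}):
Γ^r_{θ θ} = -r
Γ^θ_{r θ} = 1/r
R^r_{r r θ} = 0 (a repeated index in an antisymmetric pair)
R^θ_{r θ θ} = 0 (a repeated index in an antisymmetric pair)
R_{rθ} = R^r_{r r θ} + R^θ_{r θ θ} = (0) + (0) = 0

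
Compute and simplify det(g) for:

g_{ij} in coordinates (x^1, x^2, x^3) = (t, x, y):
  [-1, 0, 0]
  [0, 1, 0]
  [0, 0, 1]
Diagonal metric: det(g) = g_{11}·g_{22}·g_{33}
= (-1)·(1)·(1)
det(g) = -1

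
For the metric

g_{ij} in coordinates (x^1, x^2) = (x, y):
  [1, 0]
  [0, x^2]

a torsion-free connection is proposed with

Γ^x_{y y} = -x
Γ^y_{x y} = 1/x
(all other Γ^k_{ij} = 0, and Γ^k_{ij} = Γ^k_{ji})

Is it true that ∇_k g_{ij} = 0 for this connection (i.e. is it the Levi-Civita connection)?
Using ∇_k g_{ij} = ∂_k g_{ij} - Γ^m_{ki} g_{mj} - Γ^m_{kj} g_{im}:
e.g. ∇_x g_{yy} = (2*x) - (x) - (x) = 0
Every component ∇_k g_{ij} vanishes: the connection is metric compatible.
Yes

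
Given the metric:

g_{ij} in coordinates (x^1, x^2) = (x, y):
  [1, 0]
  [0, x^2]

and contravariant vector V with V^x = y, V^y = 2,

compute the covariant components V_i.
V_i = g_{ij} V^j:
V_x = (1)(y) + (0)(2) = y
V_y = (0)(y) + (x^2)(2) = 2*x^2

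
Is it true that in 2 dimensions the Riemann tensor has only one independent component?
The number of independent components is n^2(n^2-1)/12 = 4·3/12 = 1 for n = 2 (e.g. R_{1212}).
Yes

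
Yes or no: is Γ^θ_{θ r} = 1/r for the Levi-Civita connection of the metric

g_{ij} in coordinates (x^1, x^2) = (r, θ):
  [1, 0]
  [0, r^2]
Γ^θ_{θ r} = (1/2) g^{θθ} (∂_θ g_{θr} + ∂_r g_{θθ} - ∂_θ g_{θr}) = (1/2)(1/r^2)((0) + (2*r) - (0)) = 1/r
This equals the proposed value 1/r.
Yes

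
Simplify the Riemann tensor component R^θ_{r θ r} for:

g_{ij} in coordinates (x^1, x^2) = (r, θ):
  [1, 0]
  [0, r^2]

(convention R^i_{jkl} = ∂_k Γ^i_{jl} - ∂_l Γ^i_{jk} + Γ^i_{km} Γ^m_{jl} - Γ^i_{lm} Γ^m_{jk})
Non-zero Christoffel symbols (Γ^k_{ij} = Γ^k_{ji}):
Γ^r_{θ θ} = -r
Γ^θ_{r θ} = 1/r
R^θ_{r θ r} = ∂_θ Γ^θ_{r r} - ∂_r Γ^θ_{r θ} + Γ^θ_{θ m} Γ^m_{r r} - Γ^θ_{r m} Γ^m_{r θ}
  = (0) - (-1/r^2) + (0) - (1/r^2) = 0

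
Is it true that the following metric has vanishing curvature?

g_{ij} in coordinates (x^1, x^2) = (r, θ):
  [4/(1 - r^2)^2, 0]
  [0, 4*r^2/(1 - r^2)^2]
Non-zero Christoffel symbols:
Γ^r_{r r} = 2*r/(1 - r^2)
Γ^r_{θ θ} = (r^3 + r)/(r^2 - 1)
Γ^θ_{r θ} = (-r^2 - 1)/(r^3 - r)
Ricci tensor: R_{rr} = -4/(r^2 - 1)^2, R_{rθ} = 0, R_{θθ} = -4*r^2/(r^2 - 1)^2
The Ricci tensor is non-zero, so the Riemann tensor is non-zero: not flat.
No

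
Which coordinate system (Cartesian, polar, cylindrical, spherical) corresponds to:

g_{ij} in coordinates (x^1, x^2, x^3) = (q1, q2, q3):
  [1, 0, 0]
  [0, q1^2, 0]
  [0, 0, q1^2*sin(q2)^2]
The line element ds^2 = dq1^2 + q1^2 dq2^2 + q1^2 sin(q2)^2 dq3^2 is dr^2 + r^2 dθ^2 + r^2 sin(θ)^2 dφ^2 with q1 = r, q2 = θ, q3 = φ.
spherical coordinates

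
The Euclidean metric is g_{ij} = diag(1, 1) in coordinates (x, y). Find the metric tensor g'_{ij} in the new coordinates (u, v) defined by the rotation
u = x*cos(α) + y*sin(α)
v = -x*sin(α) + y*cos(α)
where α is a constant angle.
Invert the transformation: x = u*cos(α) - v*sin(α), y = u*sin(α) + v*cos(α)
g'_{ij} = (∂x^k/∂x'^i)(∂x^l/∂x'^j) g_{kl}; with g_{kl} = δ_{kl} this is Σ_k (∂x^k/∂x'^i)(∂x^k/∂x'^j).
Jacobian: ∂x/∂u = cos(α), ∂x/∂v = -sin(α), ∂y/∂u = sin(α), ∂y/∂v = cos(α)
g'_{uu} = (cos(α))(cos(α)) + (sin(α))(sin(α)) = 1
g'_{uv} = (cos(α))(-sin(α)) + (sin(α))(cos(α)) = 0
g'_{vv} = (-sin(α))(-sin(α)) + (cos(α))(cos(α)) = 1
g'_{ij} = diag(1, 1)
The Euclidean metric is invariant under rotations.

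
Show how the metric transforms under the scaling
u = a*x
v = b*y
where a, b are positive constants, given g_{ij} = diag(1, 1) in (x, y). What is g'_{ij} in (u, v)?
Invert the transformation: x = u/a, y = v/b
g'_{ij} = (∂x^k/∂x'^i)(∂x^l/∂x'^j) g_{kl}; with g_{kl} = δ_{kl} this is Σ_k (∂x^k/∂x'^i)(∂x^k/∂x'^j).
Jacobian: ∂x/∂u = 1/a, ∂x/∂v = 0, ∂y/∂u = 0, ∂y/∂v = 1/b
g'_{uu} = (1/a)(1/a) + (0)(0) = 1/a^2
g'_{uv} = (1/a)(0) + (0)(1/b) = 0
g'_{vv} = (0)(0) + (1/b)(1/b) = 1/b^2
g'_{ij} = diag(1/a^2, 1/b^2)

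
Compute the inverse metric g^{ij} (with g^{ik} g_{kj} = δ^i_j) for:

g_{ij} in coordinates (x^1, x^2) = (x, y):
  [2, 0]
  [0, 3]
The metric is diagonal, so g^{ij} is diagonal with entries 1/g_{ii}: diag(1/2, 1/3).
g^{ij}:
  [1/2, 0]
  [0, 1/3]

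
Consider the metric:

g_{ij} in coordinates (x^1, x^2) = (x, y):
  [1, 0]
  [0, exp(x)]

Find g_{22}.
With x^1 = x, x^2 = y, g_{22} = g_{yy} is the row-2, column-2 entry of the matrix.
g_{22} = exp(x)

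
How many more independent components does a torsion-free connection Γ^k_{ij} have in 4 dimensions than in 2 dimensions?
Independent components in n dimensions: n × n(n+1)/2 = n^2(n+1)/2.
4D: 4 × 10 = 40
2D: 2 × 3 = 6
Difference = 40 - 6 = 34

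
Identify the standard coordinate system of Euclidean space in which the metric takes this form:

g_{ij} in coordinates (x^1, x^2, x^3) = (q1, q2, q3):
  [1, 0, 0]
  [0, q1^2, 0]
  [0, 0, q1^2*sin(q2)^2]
The line element ds^2 = dq1^2 + q1^2 dq2^2 + q1^2 sin(q2)^2 dq3^2 is dr^2 + r^2 dθ^2 + r^2 sin(θ)^2 dφ^2 with q1 = r, q2 = θ, q3 = φ.
spherical coordinates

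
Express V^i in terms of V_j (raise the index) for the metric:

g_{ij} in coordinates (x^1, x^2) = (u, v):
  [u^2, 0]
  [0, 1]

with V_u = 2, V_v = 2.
Inverse metric (diagonal): g^{uu} = 1/u^2, g^{vv} = 1
V^i = g^{ij} V_j:
V^u = (1/u^2)(2) + (0)(2) = 2/u^2
V^v = (0)(2) + (1)(2) = 2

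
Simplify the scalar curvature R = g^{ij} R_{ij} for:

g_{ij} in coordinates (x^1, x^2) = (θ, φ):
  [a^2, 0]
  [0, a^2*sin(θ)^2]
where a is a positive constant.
Non-zero Christoffel symbols (Γ^k_{ij} = Γ^k_{ji}):
Γ^θ_{φ φ} = -sin(2*θ)/2
Γ^φ_{θ φ} = 1/tan(θ)
Ricci tensor (R_{ij} = R^k_{ikj}): R_{θθ} = 1, R_{θφ} = 0, R_{φφ} = sin(θ)^2
Inverse metric: g^{θθ} = 1/a^2, g^{φφ} = 1/(a^2*sin(θ)^2)
R = g^{ij} R_{ij} = (1/a^2)(1) + (1/(a^2*sin(θ)^2))(sin(θ)^2) = 2/a^2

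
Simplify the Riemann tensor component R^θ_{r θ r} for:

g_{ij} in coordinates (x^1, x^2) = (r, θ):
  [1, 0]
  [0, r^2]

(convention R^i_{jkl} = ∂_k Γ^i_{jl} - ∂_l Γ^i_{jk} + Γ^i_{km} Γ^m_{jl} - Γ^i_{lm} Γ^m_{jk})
Non-zero Christoffel symbols (Γ^k_{ij} = Γ^k_{ji}):
Γ^r_{θ θ} = -r
Γ^θ_{r θ} = 1/r
R^θ_{r θ r} = ∂_θ Γ^θ_{r r} - ∂_r Γ^θ_{r θ} + Γ^θ_{θ m} Γ^m_{r r} - Γ^θ_{r m} Γ^m_{r θ}
  = (0) - (-1/r^2) + (0) - (1/r^2) = 0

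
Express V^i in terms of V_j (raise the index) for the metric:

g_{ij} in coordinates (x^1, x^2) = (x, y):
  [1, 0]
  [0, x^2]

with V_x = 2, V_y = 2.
Inverse metric (diagonal): g^{xx} = 1, g^{yy} = 1/x^2
V^i = g^{ij} V_j:
V^x = (1)(2) + (0)(2) = 2
V^y = (0)(2) + (1/x^2)(2) = 2/x^2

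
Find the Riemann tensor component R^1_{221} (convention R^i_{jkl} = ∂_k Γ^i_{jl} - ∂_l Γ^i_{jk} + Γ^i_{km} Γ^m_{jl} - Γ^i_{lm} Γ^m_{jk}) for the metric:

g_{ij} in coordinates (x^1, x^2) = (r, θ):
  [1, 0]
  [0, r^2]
Non-zero Christoffel symbols (Γ^k_{ij} = Γ^k_{ji}):
Γ^r_{θ θ} = -r
Γ^θ_{r θ} = 1/r
R^r_{θ θ r} = ∂_θ Γ^r_{θ r} - ∂_r Γ^r_{θ θ} + Γ^r_{θ m} Γ^m_{θ r} - Γ^r_{r m} Γ^m_{θ θ}
  = (0) - (-1) + (-1) - (0) = 0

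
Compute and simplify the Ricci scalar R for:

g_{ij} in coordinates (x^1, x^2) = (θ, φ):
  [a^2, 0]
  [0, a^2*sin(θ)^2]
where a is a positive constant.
Non-zero Christoffel symbols (Γ^k_{ij} = Γ^k_{ji}):
Γ^θ_{φ φ} = -sin(2*θ)/2
Γ^φ_{θ φ} = 1/tan(θ)
Ricci tensor (R_{ij} = R^k_{ikj}): R_{θθ} = 1, R_{θφ} = 0, R_{φφ} = sin(θ)^2
Inverse metric: g^{θθ} = 1/a^2, g^{φφ} = 1/(a^2*sin(θ)^2)
R = g^{ij} R_{ij} = (1/a^2)(1) + (1/(a^2*sin(θ)^2))(sin(θ)^2) = 2/a^2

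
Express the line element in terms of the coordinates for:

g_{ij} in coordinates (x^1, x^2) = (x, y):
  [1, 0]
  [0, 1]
ds^2 = g_{ij} dx^i dx^j; only the non-zero components contribute.
ds^2 = dx^2 + dy^2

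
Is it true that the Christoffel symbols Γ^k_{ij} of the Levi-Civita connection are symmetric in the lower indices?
The Levi-Civita connection is torsion-free, which is exactly Γ^k_{ij} = Γ^k_{ji}.
Yes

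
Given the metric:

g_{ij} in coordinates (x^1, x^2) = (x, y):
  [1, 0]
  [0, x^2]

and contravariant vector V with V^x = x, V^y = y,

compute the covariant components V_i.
V_i = g_{ij} V^j:
V_x = (1)(x) + (0)(y) = x
V_y = (0)(x) + (x^2)(y) = x^2*y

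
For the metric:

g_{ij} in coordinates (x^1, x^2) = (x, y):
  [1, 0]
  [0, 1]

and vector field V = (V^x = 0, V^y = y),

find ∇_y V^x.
All Christoffel symbols are zero.
∇_y V^x = ∂_y V^x + Γ^x_{y j} V^j
  = (0) + (0)(0) + (0)(y)
  = 0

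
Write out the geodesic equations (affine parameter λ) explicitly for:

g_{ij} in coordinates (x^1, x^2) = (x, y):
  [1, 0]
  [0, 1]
Geodesic equation: d^2x^k/dλ^2 + Γ^k_{ij} (dx^i/dλ)(dx^j/dλ) = 0.
All Christoffel symbols vanish, so the geodesics are straight lines:
d^2x/dλ^2 = 0
d^2y/dλ^2 = 0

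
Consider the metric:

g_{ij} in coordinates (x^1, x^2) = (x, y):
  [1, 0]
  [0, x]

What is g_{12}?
With x^1 = x, x^2 = y, g_{12} = g_{xy} is the row-1, column-2 entry of the matrix.
g_{12} = 0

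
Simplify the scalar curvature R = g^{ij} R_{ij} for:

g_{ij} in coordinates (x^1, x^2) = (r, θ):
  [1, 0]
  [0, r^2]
Non-zero Christoffel symbols (Γ^k_{ij} = Γ^k_{ji}):
Γ^r_{θ θ} = -r
Γ^θ_{r θ} = 1/r
Ricci tensor (R_{ij} = R^k_{ikj}): R_{rr} = 0, R_{rθ} = 0, R_{θθ} = 0
Inverse metric: g^{rr} = 1, g^{θθ} = 1/r^2
R = g^{ij} R_{ij} = (1)(0) + (1/r^2)(0) = 0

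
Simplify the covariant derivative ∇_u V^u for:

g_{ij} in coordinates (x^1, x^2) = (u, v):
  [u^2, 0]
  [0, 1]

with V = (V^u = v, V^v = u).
Non-zero Christoffel symbols:
Γ^u_{u u} = 1/u
∇_u V^u = ∂_u V^u + Γ^u_{u j} V^j
  = (0) + (1/u)(v) + (0)(u)
  = v/u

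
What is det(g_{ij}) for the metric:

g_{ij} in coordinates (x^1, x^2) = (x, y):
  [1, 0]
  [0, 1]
For a 2×2 metric: det(g) = g_{11}·g_{22} - g_{12}·g_{21}
= (1)·(1) - (0)·(0)
= 1 - 0
det(g) = 1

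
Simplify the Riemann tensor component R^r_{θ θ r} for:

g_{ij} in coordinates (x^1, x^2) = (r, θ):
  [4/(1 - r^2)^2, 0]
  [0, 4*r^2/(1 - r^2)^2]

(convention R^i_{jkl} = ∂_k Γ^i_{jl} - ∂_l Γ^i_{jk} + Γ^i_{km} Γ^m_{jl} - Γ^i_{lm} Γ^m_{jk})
Non-zero Christoffel symbols (Γ^k_{ij} = Γ^k_{ji}):
Γ^r_{r r} = 2*r/(1 - r^2)
Γ^r_{θ θ} = (r^3 + r)/(r^2 - 1)
Γ^θ_{r θ} = (-r^2 - 1)/(r^3 - r)
R^r_{θ θ r} = ∂_θ Γ^r_{θ r} - ∂_r Γ^r_{θ θ} + Γ^r_{θ m} Γ^m_{θ r} - Γ^r_{r m} Γ^m_{θ θ}
  = (0) - ((r^4 - 4*r^2 - 1)/(r^2 - 1)^2) + (-(r^2 + 1)^2/(r^2 - 1)^2) - (-2*r^2*(r^2 + 1)/(r^2 - 1)^2) = 4*r^2/(r^2 - 1)^2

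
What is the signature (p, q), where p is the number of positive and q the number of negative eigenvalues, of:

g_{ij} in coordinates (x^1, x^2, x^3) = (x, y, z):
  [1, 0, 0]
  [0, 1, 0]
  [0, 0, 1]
The metric is diagonal, so its eigenvalues are the diagonal entries: 1, 1, 1 (at a generic point, where coordinate-dependent entries are positive).
3 positive, 0 negative.
(3, 0) - Riemannian (positive definite)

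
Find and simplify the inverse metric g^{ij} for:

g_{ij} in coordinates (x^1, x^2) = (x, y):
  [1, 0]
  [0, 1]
The metric is diagonal, so g^{ij} is diagonal with entries 1/g_{ii}: diag(1, 1).
g^{ij}:
  [1, 0]
  [0, 1]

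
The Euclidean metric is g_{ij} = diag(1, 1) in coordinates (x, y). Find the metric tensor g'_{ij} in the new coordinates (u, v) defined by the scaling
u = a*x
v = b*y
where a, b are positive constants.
Invert the transformation: x = u/a, y = v/b
g'_{ij} = (∂x^k/∂x'^i)(∂x^l/∂x'^j) g_{kl}; with g_{kl} = δ_{kl} this is Σ_k (∂x^k/∂x'^i)(∂x^k/∂x'^j).
Jacobian: ∂x/∂u = 1/a, ∂x/∂v = 0, ∂y/∂u = 0, ∂y/∂v = 1/b
g'_{uu} = (1/a)(1/a) + (0)(0) = 1/a^2
g'_{uv} = (1/a)(0) + (0)(1/b) = 0
g'_{vv} = (0)(0) + (1/b)(1/b) = 1/b^2
g'_{ij} = diag(1/a^2, 1/b^2)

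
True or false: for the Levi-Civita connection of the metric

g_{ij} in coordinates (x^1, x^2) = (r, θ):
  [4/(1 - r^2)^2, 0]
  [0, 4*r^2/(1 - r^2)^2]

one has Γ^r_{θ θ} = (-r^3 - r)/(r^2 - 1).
Γ^r_{θ θ} = (1/2) g^{rr} (∂_θ g_{rθ} + ∂_θ g_{rθ} - ∂_r g_{θθ}) = (1/2)((1 - r^2)^2/4)((0) + (0) - (-8*(r^3 + r)/(r^2 - 1)^3)) = (r^3 + r)/(r^2 - 1)
This differs from the proposed value (-r^3 - r)/(r^2 - 1).
False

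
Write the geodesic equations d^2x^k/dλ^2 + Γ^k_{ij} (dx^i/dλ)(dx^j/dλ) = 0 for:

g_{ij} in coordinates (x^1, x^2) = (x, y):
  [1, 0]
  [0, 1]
Geodesic equation: d^2x^k/dλ^2 + Γ^k_{ij} (dx^i/dλ)(dx^j/dλ) = 0.
All Christoffel symbols vanish, so the geodesics are straight lines:
d^2x/dλ^2 = 0
d^2y/dλ^2 = 0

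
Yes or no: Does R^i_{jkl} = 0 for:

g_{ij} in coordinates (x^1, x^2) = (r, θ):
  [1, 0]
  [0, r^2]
Non-zero Christoffel symbols:
Γ^r_{θ θ} = -r
Γ^θ_{r θ} = 1/r
Ricci tensor: R_{rr} = 0, R_{rθ} = 0, R_{θθ} = 0
All R_{ij} vanish; in 2 dimensions the Riemann tensor is fully determined by the Ricci tensor, so R^i_{jkl} = 0: the metric is flat (curvilinear coordinates on flat space).
Yes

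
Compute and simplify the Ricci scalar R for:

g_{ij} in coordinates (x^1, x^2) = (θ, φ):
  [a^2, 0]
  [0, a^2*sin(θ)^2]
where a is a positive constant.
Non-zero Christoffel symbols (Γ^k_{ij} = Γ^k_{ji}):
Γ^θ_{φ φ} = -sin(2*θ)/2
Γ^φ_{θ φ} = 1/tan(θ)
Ricci tensor (R_{ij} = R^k_{ikj}): R_{θθ} = 1, R_{θφ} = 0, R_{φφ} = sin(θ)^2
Inverse metric: g^{θθ} = 1/a^2, g^{φφ} = 1/(a^2*sin(θ)^2)
R = g^{ij} R_{ij} = (1/a^2)(1) + (1/(a^2*sin(θ)^2))(sin(θ)^2) = 2/a^2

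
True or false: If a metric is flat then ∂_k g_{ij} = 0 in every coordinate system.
Flatness means R^i_{jkl} = 0; the components can still vary, e.g. the flat plane in polar coordinates has g_{θθ} = r^2.
False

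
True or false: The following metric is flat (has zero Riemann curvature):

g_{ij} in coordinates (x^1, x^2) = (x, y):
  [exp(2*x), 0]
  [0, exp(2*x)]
Non-zero Christoffel symbols:
Γ^x_{x x} = 1
Γ^x_{y y} = -1
Γ^y_{x y} = 1
Ricci tensor: R_{xx} = 0, R_{xy} = 0, R_{yy} = 0
All R_{ij} vanish; in 2 dimensions the Riemann tensor is fully determined by the Ricci tensor, so R^i_{jkl} = 0: the metric is flat (curvilinear coordinates on flat space).
True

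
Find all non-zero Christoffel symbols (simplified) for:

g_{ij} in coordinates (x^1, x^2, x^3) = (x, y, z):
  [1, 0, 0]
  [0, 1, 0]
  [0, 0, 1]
Using Γ^k_{ij} = (1/2) g^{km} (∂_i g_{mj} + ∂_j g_{mi} - ∂_m g_{ij}); the metric is diagonal, so only the m = k term contributes.
Every metric component is constant, so all ∂_m g_{ij} = 0 and every Christoffel symbol vanishes.
All Christoffel symbols are zero.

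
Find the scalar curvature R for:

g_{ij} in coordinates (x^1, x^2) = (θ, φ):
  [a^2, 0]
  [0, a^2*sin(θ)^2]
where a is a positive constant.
Non-zero Christoffel symbols (Γ^k_{ij} = Γ^k_{ji}):
Γ^θ_{φ φ} = -sin(2*θ)/2
Γ^φ_{θ φ} = 1/tan(θ)
Ricci tensor (R_{ij} = R^k_{ikj}): R_{θθ} = 1, R_{θφ} = 0, R_{φφ} = sin(θ)^2
Inverse metric: g^{θθ} = 1/a^2, g^{φφ} = 1/(a^2*sin(θ)^2)
R = g^{ij} R_{ij} = (1/a^2)(1) + (1/(a^2*sin(θ)^2))(sin(θ)^2) = 2/a^2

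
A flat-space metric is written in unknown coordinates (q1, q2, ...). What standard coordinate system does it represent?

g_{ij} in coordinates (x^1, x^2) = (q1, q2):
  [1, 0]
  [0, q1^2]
The line element ds^2 = dq1^2 + q1^2 dq2^2 is dr^2 + r^2 dθ^2 with q1 = r, q2 = θ.
polar coordinates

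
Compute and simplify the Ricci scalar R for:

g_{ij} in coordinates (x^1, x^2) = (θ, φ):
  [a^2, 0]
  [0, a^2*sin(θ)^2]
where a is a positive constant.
Non-zero Christoffel symbols (Γ^k_{ij} = Γ^k_{ji}):
Γ^θ_{φ φ} = -sin(2*θ)/2
Γ^φ_{θ φ} = 1/tan(θ)
Ricci tensor (R_{ij} = R^k_{ikj}): R_{θθ} = 1, R_{θφ} = 0, R_{φφ} = sin(θ)^2
Inverse metric: g^{θθ} = 1/a^2, g^{φφ} = 1/(a^2*sin(θ)^2)
R = g^{ij} R_{ij} = (1/a^2)(1) + (1/(a^2*sin(θ)^2))(sin(θ)^2) = 2/a^2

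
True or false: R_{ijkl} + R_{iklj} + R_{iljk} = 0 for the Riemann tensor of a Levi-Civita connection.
This is the first (algebraic) Bianchi identity.
True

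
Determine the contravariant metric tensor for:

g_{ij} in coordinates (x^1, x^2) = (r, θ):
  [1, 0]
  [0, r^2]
The metric is diagonal, so g^{ij} is diagonal with entries 1/g_{ii}: diag(1, 1/(r^2)).
g^{ij}:
  [1, 0]
  [0, 1/r^2]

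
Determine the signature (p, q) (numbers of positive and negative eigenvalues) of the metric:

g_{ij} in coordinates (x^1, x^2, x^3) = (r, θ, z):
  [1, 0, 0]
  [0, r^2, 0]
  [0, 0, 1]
The metric is diagonal, so its eigenvalues are the diagonal entries: 1, r^2, 1 (at a generic point, where coordinate-dependent entries are positive).
3 positive, 0 negative.
(3, 0) - Riemannian (positive definite)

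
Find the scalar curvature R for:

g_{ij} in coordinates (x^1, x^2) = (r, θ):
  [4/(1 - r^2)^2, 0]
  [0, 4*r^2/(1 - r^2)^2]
Non-zero Christoffel symbols (Γ^k_{ij} = Γ^k_{ji}):
Γ^r_{r r} = 2*r/(1 - r^2)
Γ^r_{θ θ} = (r^3 + r)/(r^2 - 1)
Γ^θ_{r θ} = (-r^2 - 1)/(r^3 - r)
Ricci tensor (R_{ij} = R^k_{ikj}): R_{rr} = -4/(r^2 - 1)^2, R_{rθ} = 0, R_{θθ} = -4*r^2/(r^2 - 1)^2
Inverse metric: g^{rr} = (1 - r^2)^2/4, g^{θθ} = (1 - r^2)^2/(4*r^2)
R = g^{ij} R_{ij} = ((1 - r^2)^2/4)(-4/(r^2 - 1)^2) + ((1 - r^2)^2/(4*r^2))(-4*r^2/(r^2 - 1)^2) = -2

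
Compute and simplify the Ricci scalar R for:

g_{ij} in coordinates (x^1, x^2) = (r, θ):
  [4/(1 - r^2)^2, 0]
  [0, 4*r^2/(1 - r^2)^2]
Non-zero Christoffel symbols (Γ^k_{ij} = Γ^k_{ji}):
Γ^r_{r r} = 2*r/(1 - r^2)
Γ^r_{θ θ} = (r^3 + r)/(r^2 - 1)
Γ^θ_{r θ} = (-r^2 - 1)/(r^3 - r)
Ricci tensor (R_{ij} = R^k_{ikj}): R_{rr} = -4/(r^2 - 1)^2, R_{rθ} = 0, R_{θθ} = -4*r^2/(r^2 - 1)^2
Inverse metric: g^{rr} = (1 - r^2)^2/4, g^{θθ} = (1 - r^2)^2/(4*r^2)
R = g^{ij} R_{ij} = ((1 - r^2)^2/4)(-4/(r^2 - 1)^2) + ((1 - r^2)^2/(4*r^2))(-4*r^2/(r^2 - 1)^2) = -2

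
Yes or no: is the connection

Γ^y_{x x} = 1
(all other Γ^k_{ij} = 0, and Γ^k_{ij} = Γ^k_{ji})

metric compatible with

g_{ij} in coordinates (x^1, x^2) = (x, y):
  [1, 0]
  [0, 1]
Using ∇_k g_{ij} = ∂_k g_{ij} - Γ^m_{ki} g_{mj} - Γ^m_{kj} g_{im}:
∇_x g_{xy} = (0) - (1) - (0) = -1 ≠ 0
So the connection is not metric compatible (it is not the Levi-Civita connection).
No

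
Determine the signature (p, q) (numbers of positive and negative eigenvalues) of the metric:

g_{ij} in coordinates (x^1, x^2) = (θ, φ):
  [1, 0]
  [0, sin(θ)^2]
The metric is diagonal, so its eigenvalues are the diagonal entries: 1, sin(θ)^2 (at a generic point, where coordinate-dependent entries are positive).
2 positive, 0 negative.
(2, 0) - Riemannian (positive definite)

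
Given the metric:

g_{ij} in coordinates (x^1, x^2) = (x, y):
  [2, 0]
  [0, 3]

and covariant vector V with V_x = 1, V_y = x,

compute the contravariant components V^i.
Inverse metric (diagonal): g^{xx} = 1/2, g^{yy} = 1/3
V^i = g^{ij} V_j:
V^x = (1/2)(1) + (0)(x) = 1/2
V^y = (0)(1) + (1/3)(x) = x/3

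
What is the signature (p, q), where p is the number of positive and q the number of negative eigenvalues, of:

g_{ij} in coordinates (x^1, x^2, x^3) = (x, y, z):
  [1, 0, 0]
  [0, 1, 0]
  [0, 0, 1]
The metric is diagonal, so its eigenvalues are the diagonal entries: 1, 1, 1 (at a generic point, where coordinate-dependent entries are positive).
3 positive, 0 negative.
(3, 0) - Riemannian (positive definite)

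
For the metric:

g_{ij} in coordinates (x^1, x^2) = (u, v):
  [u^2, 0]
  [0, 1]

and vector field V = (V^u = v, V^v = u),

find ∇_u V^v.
Non-zero Christoffel symbols:
Γ^u_{u u} = 1/u
∇_u V^v = ∂_u V^v + Γ^v_{u j} V^j
  = (1) + (0)(v) + (0)(u)
  = 1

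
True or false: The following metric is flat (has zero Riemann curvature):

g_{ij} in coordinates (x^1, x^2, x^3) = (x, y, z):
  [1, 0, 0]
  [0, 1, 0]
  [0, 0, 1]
All metric components are constant, so every Christoffel symbol vanishes and R^i_{jkl} = 0.
True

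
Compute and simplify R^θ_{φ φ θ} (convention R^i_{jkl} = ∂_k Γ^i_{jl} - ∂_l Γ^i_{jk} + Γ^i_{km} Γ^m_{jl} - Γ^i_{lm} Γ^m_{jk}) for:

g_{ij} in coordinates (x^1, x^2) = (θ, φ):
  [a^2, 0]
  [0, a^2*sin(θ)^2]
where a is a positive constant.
Non-zero Christoffel symbols (Γ^k_{ij} = Γ^k_{ji}):
Γ^θ_{φ φ} = -sin(2*θ)/2
Γ^φ_{θ φ} = 1/tan(θ)
R^θ_{φ φ θ} = ∂_φ Γ^θ_{φ θ} - ∂_θ Γ^θ_{φ φ} + Γ^θ_{φ m} Γ^m_{φ θ} - Γ^θ_{θ m} Γ^m_{φ φ}
  = (0) - (-cos(2*θ)) + (-cos(θ)^2) - (0) = -sin(θ)^2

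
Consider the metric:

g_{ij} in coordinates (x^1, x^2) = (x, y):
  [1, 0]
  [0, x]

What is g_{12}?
With x^1 = x, x^2 = y, g_{12} = g_{xy} is the row-1, column-2 entry of the matrix.
g_{12} = 0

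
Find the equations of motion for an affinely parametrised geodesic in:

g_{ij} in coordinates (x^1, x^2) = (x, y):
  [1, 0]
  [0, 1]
Geodesic equation: d^2x^k/dλ^2 + Γ^k_{ij} (dx^i/dλ)(dx^j/dλ) = 0.
All Christoffel symbols vanish, so the geodesics are straight lines:
d^2x/dλ^2 = 0
d^2y/dλ^2 = 0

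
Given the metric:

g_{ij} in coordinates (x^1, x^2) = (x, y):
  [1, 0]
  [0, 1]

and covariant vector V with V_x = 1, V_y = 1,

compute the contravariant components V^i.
Inverse metric (diagonal): g^{xx} = 1, g^{yy} = 1
V^i = g^{ij} V_j:
V^x = (1)(1) + (0)(1) = 1
V^y = (0)(1) + (1)(1) = 1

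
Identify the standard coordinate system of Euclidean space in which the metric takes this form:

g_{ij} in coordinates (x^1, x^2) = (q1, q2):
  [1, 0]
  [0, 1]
All components are constant and the metric is the identity, i.e. orthonormal rectilinear coordinates.
Cartesian (2D) coordinates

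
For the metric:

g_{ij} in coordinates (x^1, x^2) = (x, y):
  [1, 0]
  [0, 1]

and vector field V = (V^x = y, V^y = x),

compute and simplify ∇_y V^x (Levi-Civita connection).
All Christoffel symbols are zero.
∇_y V^x = ∂_y V^x + Γ^x_{y j} V^j
  = (1) + (0)(y) + (0)(x)
  = 1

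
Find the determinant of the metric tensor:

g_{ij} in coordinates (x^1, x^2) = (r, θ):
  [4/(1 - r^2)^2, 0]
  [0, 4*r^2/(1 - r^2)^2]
For a 2×2 metric: det(g) = g_{11}·g_{22} - g_{12}·g_{21}
= (4/(1 - r^2)^2)·(4*r^2/(1 - r^2)^2) - (0)·(0)
= 16*r^2/(1 - r^2)^4 - 0
det(g) = 16*r^2/(1 - r^2)^4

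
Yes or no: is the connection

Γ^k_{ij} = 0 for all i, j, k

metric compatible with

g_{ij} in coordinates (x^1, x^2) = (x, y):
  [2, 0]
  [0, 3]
Using ∇_k g_{ij} = ∂_k g_{ij} - Γ^m_{ki} g_{mj} - Γ^m_{kj} g_{im}:
e.g. ∇_x g_{xx} = (0) - (0) - (0) = 0
Every component ∇_k g_{ij} vanishes: the connection is metric compatible.
Yes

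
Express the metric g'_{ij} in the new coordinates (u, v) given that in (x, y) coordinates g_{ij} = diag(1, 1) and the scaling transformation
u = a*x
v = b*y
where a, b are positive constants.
Invert the transformation: x = u/a, y = v/b
g'_{ij} = (∂x^k/∂x'^i)(∂x^l/∂x'^j) g_{kl}; with g_{kl} = δ_{kl} this is Σ_k (∂x^k/∂x'^i)(∂x^k/∂x'^j).
Jacobian: ∂x/∂u = 1/a, ∂x/∂v = 0, ∂y/∂u = 0, ∂y/∂v = 1/b
g'_{uu} = (1/a)(1/a) + (0)(0) = 1/a^2
g'_{uv} = (1/a)(0) + (0)(1/b) = 0
g'_{vv} = (0)(0) + (1/b)(1/b) = 1/b^2
g'_{ij} = diag(1/a^2, 1/b^2)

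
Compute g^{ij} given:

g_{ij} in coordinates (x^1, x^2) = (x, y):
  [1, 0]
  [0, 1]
The metric is diagonal, so g^{ij} is diagonal with entries 1/g_{ii}: diag(1, 1).
g^{ij}:
  [1, 0]
  [0, 1]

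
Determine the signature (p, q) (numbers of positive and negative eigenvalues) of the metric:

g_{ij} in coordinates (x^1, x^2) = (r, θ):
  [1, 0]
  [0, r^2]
The metric is diagonal, so its eigenvalues are the diagonal entries: 1, r^2 (at a generic point, where coordinate-dependent entries are positive).
2 positive, 0 negative.
(2, 0) - Riemannian (positive definite)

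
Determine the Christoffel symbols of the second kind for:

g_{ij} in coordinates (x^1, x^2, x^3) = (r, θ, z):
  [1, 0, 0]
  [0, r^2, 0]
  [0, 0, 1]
Using Γ^k_{ij} = (1/2) g^{km} (∂_i g_{mj} + ∂_j g_{mi} - ∂_m g_{ij}); the metric is diagonal, so only the m = k term contributes.
Non-zero symbols (using the symmetry Γ^k_{ij} = Γ^k_{ji}):
Γ^r_{θ θ} = (1/2) g^{rr} (∂_θ g_{rθ} + ∂_θ g_{rθ} - ∂_r g_{θθ}) = (1/2)(1)((0) + (0) - (2*r)) = -r
Γ^θ_{r θ} = (1/2) g^{θθ} (∂_r g_{θθ} + ∂_θ g_{θr} - ∂_θ g_{rθ}) = (1/2)(1/r^2)((2*r) + (0) - (0)) = 1/r
All other Christoffel symbols are zero.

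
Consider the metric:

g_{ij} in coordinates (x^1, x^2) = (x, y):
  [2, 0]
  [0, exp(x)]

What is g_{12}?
With x^1 = x, x^2 = y, g_{12} = g_{xy} is the row-1, column-2 entry of the matrix.
g_{12} = 0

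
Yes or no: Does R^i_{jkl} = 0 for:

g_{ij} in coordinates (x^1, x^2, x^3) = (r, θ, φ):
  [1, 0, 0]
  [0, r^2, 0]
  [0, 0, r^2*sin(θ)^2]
Non-zero Christoffel symbols:
Γ^r_{θ θ} = -r
Γ^r_{φ φ} = -r*sin(θ)^2
Γ^θ_{r θ} = 1/r
Γ^θ_{φ φ} = -sin(2*θ)/2
Γ^φ_{r φ} = 1/r
Γ^φ_{θ φ} = 1/tan(θ)
Ricci tensor: R_{rr} = 0, R_{rθ} = 0, R_{rφ} = 0, R_{θθ} = 0, R_{θφ} = 0, R_{φφ} = 0
All R_{ij} vanish; in 3 dimensions the Riemann tensor is fully determined by the Ricci tensor, so R^i_{jkl} = 0: the metric is flat (curvilinear coordinates on flat space).
Yes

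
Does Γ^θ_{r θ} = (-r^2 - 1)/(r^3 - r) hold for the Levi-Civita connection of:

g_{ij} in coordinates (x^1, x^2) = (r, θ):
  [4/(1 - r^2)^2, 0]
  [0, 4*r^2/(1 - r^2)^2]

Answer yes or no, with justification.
Γ^θ_{r θ} = (1/2) g^{θθ} (∂_r g_{θθ} + ∂_θ g_{θr} - ∂_θ g_{rθ}) = (1/2)((1 - r^2)^2/(4*r^2))((-8*(r^3 + r)/(r^2 - 1)^3) + (0) - (0)) = (-r^2 - 1)/(r^3 - r)
This equals the proposed value (-r^2 - 1)/(r^3 - r).
Yes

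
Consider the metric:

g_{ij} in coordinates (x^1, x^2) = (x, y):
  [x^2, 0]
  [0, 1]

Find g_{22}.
With x^1 = x, x^2 = y, g_{22} = g_{yy} is the row-2, column-2 entry of the matrix.
g_{22} = 1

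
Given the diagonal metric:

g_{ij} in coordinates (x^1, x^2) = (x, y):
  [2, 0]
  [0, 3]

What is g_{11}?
With x^1 = x, x^2 = y, g_{11} = g_{xx} is the row-1, column-1 entry of the matrix.
g_{11} = 2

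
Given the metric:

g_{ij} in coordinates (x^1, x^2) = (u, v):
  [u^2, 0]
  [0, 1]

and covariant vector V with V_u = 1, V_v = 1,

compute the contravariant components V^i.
Inverse metric (diagonal): g^{uu} = 1/u^2, g^{vv} = 1
V^i = g^{ij} V_j:
V^u = (1/u^2)(1) + (0)(1) = 1/u^2
V^v = (0)(1) + (1)(1) = 1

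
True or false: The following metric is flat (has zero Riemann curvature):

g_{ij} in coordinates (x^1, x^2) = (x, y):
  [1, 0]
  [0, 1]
All metric components are constant, so every Christoffel symbol vanishes and R^i_{jkl} = 0.
True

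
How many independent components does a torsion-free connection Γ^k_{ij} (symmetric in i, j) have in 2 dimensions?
Γ^k_{ij} has n choices for the upper index and n(n+1)/2 independent symmetric lower index pairs.
Total = 2 × 2×3/2 = 2 × 3 = 6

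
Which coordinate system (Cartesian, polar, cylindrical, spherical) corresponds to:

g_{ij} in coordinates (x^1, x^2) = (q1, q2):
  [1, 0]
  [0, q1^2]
The line element ds^2 = dq1^2 + q1^2 dq2^2 is dr^2 + r^2 dθ^2 with q1 = r, q2 = θ.
polar coordinates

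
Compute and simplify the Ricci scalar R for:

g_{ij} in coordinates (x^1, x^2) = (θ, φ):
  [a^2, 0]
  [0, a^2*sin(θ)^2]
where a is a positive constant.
Non-zero Christoffel symbols (Γ^k_{ij} = Γ^k_{ji}):
Γ^θ_{φ φ} = -sin(2*θ)/2
Γ^φ_{θ φ} = 1/tan(θ)
Ricci tensor (R_{ij} = R^k_{ikj}): R_{θθ} = 1, R_{θφ} = 0, R_{φφ} = sin(θ)^2
Inverse metric: g^{θθ} = 1/a^2, g^{φφ} = 1/(a^2*sin(θ)^2)
R = g^{ij} R_{ij} = (1/a^2)(1) + (1/(a^2*sin(θ)^2))(sin(θ)^2) = 2/a^2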